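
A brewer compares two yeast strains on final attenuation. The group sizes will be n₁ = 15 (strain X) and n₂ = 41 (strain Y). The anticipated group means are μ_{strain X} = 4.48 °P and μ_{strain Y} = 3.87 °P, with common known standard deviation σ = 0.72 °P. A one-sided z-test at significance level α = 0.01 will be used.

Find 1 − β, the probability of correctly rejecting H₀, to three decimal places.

Power ≈ 0.685

Standardized effect: d = |μ_{strain X} − μ_{strain Y}| / σ = |4.48 − 3.87| / 0.72 = 0.8472
Noncentrality parameter: δ = d / √(1/n₁ + 1/n₂) = 0.8472 / √(1/15 + 1/41) = 2.8076
One-sided α = 0.01 → critical value z_{0.01} = 2.326.
Power = P(Z > 2.326 − δ) = Φ(0.481) = 0.6848.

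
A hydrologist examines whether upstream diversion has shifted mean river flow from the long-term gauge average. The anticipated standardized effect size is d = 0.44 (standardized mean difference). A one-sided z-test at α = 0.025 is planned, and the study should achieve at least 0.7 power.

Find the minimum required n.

Set Φ(δ − 1.960) = 0.7; then δ − 1.960 = Φ⁻¹(0.7) = 0.524, giving δ = 2.484.
δ = d·√n ⇒ n = (δ/d)² = (2.484 / 0.44)² = 31.88.
Round up to the next whole unit.

n = 32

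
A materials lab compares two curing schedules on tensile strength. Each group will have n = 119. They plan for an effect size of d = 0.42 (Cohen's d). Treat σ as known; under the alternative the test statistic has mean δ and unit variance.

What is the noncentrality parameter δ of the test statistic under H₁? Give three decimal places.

δ = d·√(n/2) = 0.42 × √(119/2) = 3.2397

δ ≈ 3.240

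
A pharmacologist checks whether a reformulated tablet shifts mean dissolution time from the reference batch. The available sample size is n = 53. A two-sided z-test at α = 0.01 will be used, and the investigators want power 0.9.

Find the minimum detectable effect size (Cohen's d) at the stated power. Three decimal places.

Required noncentrality: δ = z_{0.005} + z_{0.10} = 2.576 + 1.282 = 3.857.
(Lower-tail contribution to power is negligible for δ > 0.)
δ = d·√n ⇒ d = δ/√n = 3.857/√53 = 0.5299.

d ≈ 0.530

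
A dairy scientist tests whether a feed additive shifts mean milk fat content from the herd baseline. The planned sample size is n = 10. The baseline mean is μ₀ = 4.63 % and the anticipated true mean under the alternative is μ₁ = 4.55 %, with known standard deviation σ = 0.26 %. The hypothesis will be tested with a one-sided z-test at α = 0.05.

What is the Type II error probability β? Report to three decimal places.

β ≈ 0.749

Standardized effect: d = |μ₁ − μ₀| / σ = |4.55 − 4.63| / 0.26 = 0.3077
Noncentrality parameter: λ = d·√n = 0.3077 × √10 = 0.9730
One-sided α = 0.05 → critical value z_{0.05} = 1.645.
Power = P(Z > 1.645 − λ) = Φ(-0.672) = 0.2508.
Type II error: β = 1 − power = 1 − 0.2508 = 0.7492.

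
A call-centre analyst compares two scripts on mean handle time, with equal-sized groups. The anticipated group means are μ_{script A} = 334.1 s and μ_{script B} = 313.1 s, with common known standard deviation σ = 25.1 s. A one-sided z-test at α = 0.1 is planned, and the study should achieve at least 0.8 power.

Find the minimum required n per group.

n = 13 per group

Standardized effect: d = |μ_{script A} − μ_{script B}| / σ = |334.1 − 313.1| / 25.1 = 0.8367
For power 0.8 need Φ(δ − z_{0.1}) = 0.8, so δ = z_{0.1} + z_{0.20} = 1.282 + 0.842 = 2.123.
δ = d·√(n/2) ⇒ n = 2(δ/d)² = 2 × (2.123 / 0.8367)² = 12.88.
Round up to the next whole unit.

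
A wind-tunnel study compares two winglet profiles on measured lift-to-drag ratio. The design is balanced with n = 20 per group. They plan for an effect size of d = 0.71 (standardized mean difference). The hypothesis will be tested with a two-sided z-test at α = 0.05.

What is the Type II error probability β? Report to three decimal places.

Noncentrality parameter: δ = d·√(n/2) = 0.71 × √(20/2) = 2.2452
Critical value for a two-sided test at α = 0.05: z_{α/2} = 1.960.
Power = Φ(δ − 1.960) + Φ(−δ − 1.960) = Φ(0.285) + Φ(-4.205) = 0.6123 + 0.0000 = 0.6123.
Type II error: β = 1 − power = 1 − 0.6123 = 0.3877.

β ≈ 0.388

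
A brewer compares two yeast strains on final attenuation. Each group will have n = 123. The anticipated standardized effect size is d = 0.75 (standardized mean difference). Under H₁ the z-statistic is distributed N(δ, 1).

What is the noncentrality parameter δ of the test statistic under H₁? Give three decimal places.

δ ≈ 5.882

The noncentrality parameter scales effect size by the design's sample-size factor: δ = d·√(n/2) = 0.75 × √(123/2) = 5.8816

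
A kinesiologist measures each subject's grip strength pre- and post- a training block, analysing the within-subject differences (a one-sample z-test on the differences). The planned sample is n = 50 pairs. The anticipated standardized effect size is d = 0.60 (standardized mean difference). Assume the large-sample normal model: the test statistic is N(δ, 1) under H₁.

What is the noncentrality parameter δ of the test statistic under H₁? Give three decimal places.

The noncentrality parameter scales effect size by the design's sample-size factor: δ = d·√n = 0.60 × √50 = 4.2426

δ ≈ 4.243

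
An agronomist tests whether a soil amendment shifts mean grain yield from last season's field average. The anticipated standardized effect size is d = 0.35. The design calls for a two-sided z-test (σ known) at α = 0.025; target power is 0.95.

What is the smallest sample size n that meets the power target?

n = 124

For power 0.95 need Φ(δ − z_{0.0125}) = 0.95, so δ = z_{0.0125} + z_{0.05} = 2.241 + 1.645 = 3.886.
(The Φ(−δ − z_{α/2}) term is vanishingly small for δ > 0 and is dropped in the standard sample-size formula.)
δ = d·√n ⇒ n = (δ/d)² = (3.886 / 0.35)² = 123.29.
Round up to the next whole unit.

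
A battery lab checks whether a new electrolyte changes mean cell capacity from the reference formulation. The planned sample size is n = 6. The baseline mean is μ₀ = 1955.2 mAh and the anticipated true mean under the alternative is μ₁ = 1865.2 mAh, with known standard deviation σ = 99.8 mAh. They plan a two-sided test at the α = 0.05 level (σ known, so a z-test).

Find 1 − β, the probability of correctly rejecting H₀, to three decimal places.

Standardized effect: d = |μ₁ − μ₀| / σ = |1865.2 − 1955.2| / 99.8 = 0.9018
Noncentrality parameter: λ = d·√n = 0.9018 × √6 = 2.2090
Two-sided α = 0.05 → critical value z_{0.025} = 1.960.
Power = Φ(λ − 1.960) + Φ(−λ − 1.960) = Φ(0.249) + Φ(-4.169) = 0.5983 + 0.0000 = 0.5983.

Power ≈ 0.598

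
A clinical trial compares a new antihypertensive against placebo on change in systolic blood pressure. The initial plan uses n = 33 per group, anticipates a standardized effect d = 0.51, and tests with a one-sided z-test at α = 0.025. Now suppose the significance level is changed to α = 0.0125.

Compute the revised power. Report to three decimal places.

δ = d·√(n/2) = 0.51 × √(33/2) = 2.0716 (unchanged). New critical value: z_{0.0125} = 2.241.
Revised power = Φ(δ − 2.241) = Φ(-0.170) = 0.4326.

Power ≈ 0.433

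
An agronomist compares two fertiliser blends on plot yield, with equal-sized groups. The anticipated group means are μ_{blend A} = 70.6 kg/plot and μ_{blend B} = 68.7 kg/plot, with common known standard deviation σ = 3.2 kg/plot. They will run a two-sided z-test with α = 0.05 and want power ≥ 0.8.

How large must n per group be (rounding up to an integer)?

n = 45 per group

Standardized effect: d = |μ_{blend A} − μ_{blend B}| / σ = |70.6 − 68.7| / 3.2 = 0.5937
For power 0.8 need Φ(δ − z_{0.025}) = 0.8, so δ = z_{0.025} + z_{0.20} = 1.960 + 0.842 = 2.802.
(Ignoring the negligible lower-tail rejection probability gives the usual closed-form inversion.)
δ = d·√(n/2) ⇒ n = 2(δ/d)² = 2 × (2.802 / 0.5937)² = 44.53.
Rounding up, n = 45 per group.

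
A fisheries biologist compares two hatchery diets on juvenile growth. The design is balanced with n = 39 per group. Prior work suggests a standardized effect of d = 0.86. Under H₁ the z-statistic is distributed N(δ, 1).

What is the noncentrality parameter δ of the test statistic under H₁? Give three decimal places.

The noncentrality parameter scales effect size by the design's sample-size factor: δ = d·√(n/2) = 0.86 × √(39/2) = 3.7977

δ ≈ 3.798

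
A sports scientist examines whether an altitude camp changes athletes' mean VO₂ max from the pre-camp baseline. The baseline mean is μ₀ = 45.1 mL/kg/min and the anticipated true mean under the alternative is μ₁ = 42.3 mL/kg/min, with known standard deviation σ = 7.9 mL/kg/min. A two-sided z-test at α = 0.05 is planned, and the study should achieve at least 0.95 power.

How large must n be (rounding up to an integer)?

n = 104

Standardized effect: d = |μ₁ − μ₀| / σ = |42.3 − 45.1| / 7.9 = 0.3544
Set Φ(δ − 1.960) = 0.95; then δ − 1.960 = Φ⁻¹(0.95) = 1.645, giving δ = 3.605.
(Ignoring the negligible lower-tail rejection probability gives the usual closed-form inversion.)
δ = d·√n ⇒ n = (δ/d)² = (3.605 / 0.3544)² = 103.44.
Round up to the next whole unit.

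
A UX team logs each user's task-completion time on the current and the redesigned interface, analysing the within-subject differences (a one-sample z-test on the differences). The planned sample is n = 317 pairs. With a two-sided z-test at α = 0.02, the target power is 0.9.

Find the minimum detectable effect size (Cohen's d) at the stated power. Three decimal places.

Need Φ(δ − 2.326) = 0.9, so δ = 2.326 + 1.282 = 3.608.
(The second rejection-region term Φ(−δ − z_{α/2}) is negligible and dropped.)
δ = d·√n ⇒ d = δ/√n = 3.608/√317 = 0.2026.

d ≈ 0.203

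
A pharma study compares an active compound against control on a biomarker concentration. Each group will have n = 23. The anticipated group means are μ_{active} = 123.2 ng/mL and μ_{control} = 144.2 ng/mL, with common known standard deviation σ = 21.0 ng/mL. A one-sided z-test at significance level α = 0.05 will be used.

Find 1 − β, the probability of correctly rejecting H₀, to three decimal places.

Power ≈ 0.960

Standardized effect: d = |μ_{active} − μ_{control}| / σ = |123.2 − 144.2| / 21.0 = 1.0000
Noncentrality parameter: δ = d·√(n/2) = 1.0000 × √(23/2) = 3.3912
Critical value for a one-sided test at α = 0.05: z_α = 1.645.
Power = P(Z > 1.645 − δ) = Φ(1.746) = 0.9596.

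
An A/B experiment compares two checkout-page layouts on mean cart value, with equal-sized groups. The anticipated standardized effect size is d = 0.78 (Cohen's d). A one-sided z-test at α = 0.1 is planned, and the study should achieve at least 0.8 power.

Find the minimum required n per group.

Set Φ(δ − 1.282) = 0.8; then δ − 1.282 = Φ⁻¹(0.8) = 0.842, giving δ = 2.123.
δ = d·√(n/2) ⇒ n = 2(δ/d)² = 2 × (2.123 / 0.78)² = 14.82.
Round up to the next whole unit.

n = 15 per group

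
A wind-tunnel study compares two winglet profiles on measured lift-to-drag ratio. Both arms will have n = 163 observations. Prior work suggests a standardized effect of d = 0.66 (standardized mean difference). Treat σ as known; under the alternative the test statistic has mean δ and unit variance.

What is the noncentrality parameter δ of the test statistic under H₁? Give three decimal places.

δ ≈ 5.958

δ = d·√(n/2) = 0.66 × √(163/2) = 5.9583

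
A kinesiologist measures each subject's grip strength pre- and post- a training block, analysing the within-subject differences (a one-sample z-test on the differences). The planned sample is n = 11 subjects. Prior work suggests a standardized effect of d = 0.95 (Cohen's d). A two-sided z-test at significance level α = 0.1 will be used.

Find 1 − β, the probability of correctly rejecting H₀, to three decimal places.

Noncentrality parameter: δ = d·√n = 0.95 × √11 = 3.1508
Critical value for a two-sided test at α = 0.1: z_{α/2} = 1.645.
Power = Φ(δ − 1.645) + Φ(−δ − 1.645) = Φ(1.506) + Φ(-4.796) = 0.9340 + 0.0000 = 0.9340.

Power ≈ 0.934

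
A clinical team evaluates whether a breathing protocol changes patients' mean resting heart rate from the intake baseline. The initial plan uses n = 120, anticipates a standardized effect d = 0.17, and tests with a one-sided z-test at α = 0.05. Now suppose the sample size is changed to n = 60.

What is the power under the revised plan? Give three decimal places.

Power ≈ 0.371

With n = 60: δ = d·√n = 0.17 × √60 = 1.3168. Critical value z_{0.05} = 1.645.
Revised power = Φ(δ − 1.645) = Φ(-0.328) = 0.3714.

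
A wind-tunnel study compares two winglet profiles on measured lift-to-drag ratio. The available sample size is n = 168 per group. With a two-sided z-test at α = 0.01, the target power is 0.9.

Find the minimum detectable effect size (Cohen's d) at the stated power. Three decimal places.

d ≈ 0.421

Required noncentrality: δ = z_{0.005} + z_{0.10} = 2.576 + 1.282 = 3.857.
(The second rejection-region term Φ(−δ − z_{α/2}) is negligible and dropped.)
δ = d·√(n/2) ⇒ d = δ/√(n/2) = 3.857/√(168/2) = 0.4209.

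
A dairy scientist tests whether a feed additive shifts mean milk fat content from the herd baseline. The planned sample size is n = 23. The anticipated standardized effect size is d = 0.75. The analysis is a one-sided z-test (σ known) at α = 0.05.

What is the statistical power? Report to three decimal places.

Noncentrality parameter: λ = d·√n = 0.75 × √23 = 3.5969
One-sided α = 0.05 → critical value z_{0.05} = 1.645.
Power = Φ(λ − 1.645) = Φ(1.952) = 0.9745.

Power ≈ 0.975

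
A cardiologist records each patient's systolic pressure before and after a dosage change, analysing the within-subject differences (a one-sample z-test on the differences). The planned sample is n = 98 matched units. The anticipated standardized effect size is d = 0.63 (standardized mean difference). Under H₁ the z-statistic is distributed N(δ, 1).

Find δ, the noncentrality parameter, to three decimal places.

δ = d·√n = 0.63 × √98 = 6.2367

δ ≈ 6.237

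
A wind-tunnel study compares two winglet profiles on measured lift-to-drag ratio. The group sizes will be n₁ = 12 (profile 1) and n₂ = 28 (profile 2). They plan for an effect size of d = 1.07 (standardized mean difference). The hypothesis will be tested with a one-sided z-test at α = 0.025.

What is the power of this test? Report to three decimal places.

Noncentrality parameter: λ = d / √(1/n₁ + 1/n₂) = 1.07 / √(1/12 + 1/28) = 3.1012
Critical value for a one-sided test at α = 0.025: z_α = 1.960.
Power = Φ(λ − 1.960) = Φ(1.141) = 0.8731.

Power ≈ 0.873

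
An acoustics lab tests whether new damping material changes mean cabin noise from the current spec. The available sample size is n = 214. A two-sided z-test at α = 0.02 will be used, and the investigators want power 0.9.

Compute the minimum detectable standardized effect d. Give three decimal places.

Required noncentrality: δ = z_{0.01} + z_{0.10} = 2.326 + 1.282 = 3.608.
(The second rejection-region term Φ(−δ − z_{α/2}) is negligible and dropped.)
δ = d·√n ⇒ d = δ/√n = 3.608/√214 = 0.2466.

d ≈ 0.247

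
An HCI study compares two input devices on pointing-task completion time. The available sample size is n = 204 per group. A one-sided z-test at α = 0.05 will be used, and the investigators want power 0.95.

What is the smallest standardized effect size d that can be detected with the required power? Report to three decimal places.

Required noncentrality: δ = z_{0.05} + z_{0.05} = 1.645 + 1.645 = 3.290.
δ = d·√(n/2) ⇒ d = δ/√(n/2) = 3.290/√(204/2) = 0.3257.

d ≈ 0.326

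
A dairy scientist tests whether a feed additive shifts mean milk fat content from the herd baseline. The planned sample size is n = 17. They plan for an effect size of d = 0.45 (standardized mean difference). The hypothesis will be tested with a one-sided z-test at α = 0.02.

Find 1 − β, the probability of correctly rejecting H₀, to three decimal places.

Power ≈ 0.421

Noncentrality parameter: λ = d·√n = 0.45 × √17 = 1.8554
One-sided α = 0.02 → critical value z_{0.02} = 2.054.
Power = Φ(λ − 2.054) = Φ(-0.198) = 0.4214.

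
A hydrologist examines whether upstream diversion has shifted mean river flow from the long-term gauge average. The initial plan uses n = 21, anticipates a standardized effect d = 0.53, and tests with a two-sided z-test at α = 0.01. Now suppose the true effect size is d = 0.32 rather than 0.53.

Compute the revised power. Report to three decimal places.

Power ≈ 0.134

With d = 0.32: δ = d·√n = 0.32 × √21 = 1.4664. Critical value z_{0.005} = 2.576.
Revised power = Φ(δ − 2.576) + Φ(−δ − 2.576) = Φ(-1.109) + Φ(-4.042) = 0.1336 + 0.0000 = 0.1337.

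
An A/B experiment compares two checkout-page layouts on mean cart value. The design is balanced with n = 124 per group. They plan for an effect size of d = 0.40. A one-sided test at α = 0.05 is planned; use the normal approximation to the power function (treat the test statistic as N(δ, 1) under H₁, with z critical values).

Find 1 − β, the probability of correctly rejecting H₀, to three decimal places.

Power ≈ 0.934

Noncentrality parameter: δ = d·√(n/2) = 0.40 × √(124/2) = 3.1496
Critical value for a one-sided test at α = 0.05: z_α = 1.645.
Power = P(Z > 1.645 − δ) = Φ(1.505) = 0.9338.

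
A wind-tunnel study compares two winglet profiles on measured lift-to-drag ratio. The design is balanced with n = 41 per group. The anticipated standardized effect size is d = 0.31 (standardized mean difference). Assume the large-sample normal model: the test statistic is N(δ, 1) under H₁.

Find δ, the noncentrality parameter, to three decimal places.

δ = d·√(n/2) = 0.31 × √(41/2) = 1.4036

δ ≈ 1.404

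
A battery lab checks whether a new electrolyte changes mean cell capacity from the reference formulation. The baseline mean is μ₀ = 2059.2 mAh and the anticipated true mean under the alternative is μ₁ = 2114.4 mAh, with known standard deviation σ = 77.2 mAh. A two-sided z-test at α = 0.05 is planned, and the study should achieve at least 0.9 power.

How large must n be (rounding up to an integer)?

Standardized effect: d = |μ₁ − μ₀| / σ = |2114.4 − 2059.2| / 77.2 = 0.7150
For power 0.9 need Φ(δ − z_{0.025}) = 0.9, so δ = z_{0.025} + z_{0.10} = 1.960 + 1.282 = 3.242.
(For δ > 0 the lower-tail rejection region contributes negligibly to power, so the one-term inversion is standard.)
δ = d·√n ⇒ n = (δ/d)² = (3.242 / 0.7150)² = 20.55.
Round up to the next whole unit.

n = 21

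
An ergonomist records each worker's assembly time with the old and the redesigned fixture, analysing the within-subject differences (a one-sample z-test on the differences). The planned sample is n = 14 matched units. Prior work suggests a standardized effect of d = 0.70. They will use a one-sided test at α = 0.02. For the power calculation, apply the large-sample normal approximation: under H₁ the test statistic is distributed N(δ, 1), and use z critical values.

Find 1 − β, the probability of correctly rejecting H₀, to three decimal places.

Power ≈ 0.714

Noncentrality parameter: δ = d·√n = 0.70 × √14 = 2.6192
Critical value for a one-sided test at α = 0.02: z_α = 2.054.
Power = Φ(δ − 2.054) = Φ(0.565) = 0.7141.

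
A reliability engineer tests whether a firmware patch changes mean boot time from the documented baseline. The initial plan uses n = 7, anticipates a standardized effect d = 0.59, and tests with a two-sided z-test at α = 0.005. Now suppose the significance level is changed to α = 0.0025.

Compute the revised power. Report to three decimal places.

δ = d·√n = 0.59 × √7 = 1.5610 (unchanged). New critical value: z_{0.0013} = 3.023.
Revised power = Φ(δ − 3.023) + Φ(−δ − 3.023) = Φ(-1.462) + Φ(-4.584) = 0.0718 + 0.0000 = 0.0718.

Power ≈ 0.072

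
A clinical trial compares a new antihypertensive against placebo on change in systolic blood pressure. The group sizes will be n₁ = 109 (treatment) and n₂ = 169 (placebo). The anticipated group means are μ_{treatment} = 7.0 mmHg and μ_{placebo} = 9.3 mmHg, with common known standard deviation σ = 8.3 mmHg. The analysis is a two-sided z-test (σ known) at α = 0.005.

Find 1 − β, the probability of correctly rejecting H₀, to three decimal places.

Standardized effect: d = |μ_{treatment} − μ_{placebo}| / σ = |7.0 − 9.3| / 8.3 = 0.2771
Noncentrality parameter: δ = d / √(1/n₁ + 1/n₂) = 0.2771 / √(1/109 + 1/169) = 2.2557
Critical value for a two-sided test at α = 0.005: z_{α/2} = 2.807.
Power = Φ(δ − 2.807) + Φ(−δ − 2.807) = Φ(-0.551) + Φ(-5.063) = 0.2907 + 0.0000 = 0.2907.

Power ≈ 0.291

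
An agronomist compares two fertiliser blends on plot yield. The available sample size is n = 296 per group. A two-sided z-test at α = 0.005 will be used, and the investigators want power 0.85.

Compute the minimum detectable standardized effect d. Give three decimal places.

d ≈ 0.316

Required noncentrality: δ = z_{0.0025} + z_{0.15} = 2.807 + 1.036 = 3.843.
(Lower-tail contribution to power is negligible for δ > 0.)
δ = d·√(n/2) ⇒ d = δ/√(n/2) = 3.843/√(296/2) = 0.3159.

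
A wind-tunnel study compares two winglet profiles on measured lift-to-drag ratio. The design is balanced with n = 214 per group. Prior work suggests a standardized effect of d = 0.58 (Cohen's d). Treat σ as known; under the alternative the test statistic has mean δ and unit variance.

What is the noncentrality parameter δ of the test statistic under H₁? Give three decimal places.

The noncentrality parameter scales effect size by the design's sample-size factor: δ = d·√(n/2) = 0.58 × √(214/2) = 5.9996

δ ≈ 6.000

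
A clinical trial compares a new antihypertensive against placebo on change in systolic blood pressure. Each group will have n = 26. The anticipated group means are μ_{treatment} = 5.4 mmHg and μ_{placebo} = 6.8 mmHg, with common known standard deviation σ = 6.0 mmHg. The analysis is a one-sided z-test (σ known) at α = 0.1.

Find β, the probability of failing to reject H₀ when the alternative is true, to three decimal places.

β ≈ 0.670

Standardized effect: d = |μ_{treatment} − μ_{placebo}| / σ = |5.4 − 6.8| / 6.0 = 0.2333
Noncentrality parameter: λ = d·√(n/2) = 0.2333 × √(26/2) = 0.8413
One-sided α = 0.1 → critical value z_{0.1} = 1.282.
Power = Φ(λ − 1.282) = Φ(-0.440) = 0.3299.
Type II error: β = 1 − power = 1 − 0.3299 = 0.6701.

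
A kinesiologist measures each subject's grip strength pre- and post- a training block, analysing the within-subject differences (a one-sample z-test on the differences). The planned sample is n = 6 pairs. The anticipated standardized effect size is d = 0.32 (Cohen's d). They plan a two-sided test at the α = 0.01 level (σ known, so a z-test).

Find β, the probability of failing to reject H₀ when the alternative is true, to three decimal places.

β ≈ 0.963

Noncentrality parameter: δ = d·√n = 0.32 × √6 = 0.7838
Critical value for a two-sided test at α = 0.01: z_{α/2} = 2.576.
Power = Φ(δ − 2.576) + Φ(−δ − 2.576) = Φ(-1.792) + Φ(-3.360) = 0.0366 + 0.0004 = 0.0370.
Type II error: β = 1 − power = 1 − 0.0370 = 0.9630.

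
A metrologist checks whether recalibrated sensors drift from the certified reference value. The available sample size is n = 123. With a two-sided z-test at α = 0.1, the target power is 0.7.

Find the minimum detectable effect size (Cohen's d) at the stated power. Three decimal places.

d ≈ 0.196

Need Φ(δ − 1.645) = 0.7, so δ = 1.645 + 0.524 = 2.169.
(Lower-tail contribution to power is negligible for δ > 0.)
δ = d·√n ⇒ d = δ/√n = 2.169/√123 = 0.1956.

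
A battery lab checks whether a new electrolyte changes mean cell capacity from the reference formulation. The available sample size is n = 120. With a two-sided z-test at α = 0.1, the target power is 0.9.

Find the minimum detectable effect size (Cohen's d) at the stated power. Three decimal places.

d ≈ 0.267

Need Φ(δ − 1.645) = 0.9, so δ = 1.645 + 1.282 = 2.926.
(The second rejection-region term Φ(−δ − z_{α/2}) is negligible and dropped.)
δ = d·√n ⇒ d = δ/√n = 2.926/√120 = 0.2671.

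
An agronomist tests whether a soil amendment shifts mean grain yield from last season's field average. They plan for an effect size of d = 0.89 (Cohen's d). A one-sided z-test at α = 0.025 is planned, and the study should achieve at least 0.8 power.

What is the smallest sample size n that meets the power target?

n = 10

For power 0.8 need Φ(δ − z_{0.025}) = 0.8, so δ = z_{0.025} + z_{0.20} = 1.960 + 0.842 = 2.802.
δ = d·√n ⇒ n = (δ/d)² = (2.802 / 0.89)² = 9.91.
Rounding up, n = 10.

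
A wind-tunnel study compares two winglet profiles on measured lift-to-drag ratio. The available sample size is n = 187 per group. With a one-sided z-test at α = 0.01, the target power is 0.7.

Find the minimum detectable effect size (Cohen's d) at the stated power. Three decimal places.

d ≈ 0.295

Required noncentrality: δ = z_{0.01} + z_{0.30} = 2.326 + 0.524 = 2.851.
δ = d·√(n/2) ⇒ d = δ/√(n/2) = 2.851/√(187/2) = 0.2948.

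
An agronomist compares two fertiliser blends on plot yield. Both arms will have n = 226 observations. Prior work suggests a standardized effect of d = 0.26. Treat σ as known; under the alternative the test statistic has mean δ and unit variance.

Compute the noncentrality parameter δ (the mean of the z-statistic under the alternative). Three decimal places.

δ ≈ 2.764

δ = d·√(n/2) = 0.26 × √(226/2) = 2.7638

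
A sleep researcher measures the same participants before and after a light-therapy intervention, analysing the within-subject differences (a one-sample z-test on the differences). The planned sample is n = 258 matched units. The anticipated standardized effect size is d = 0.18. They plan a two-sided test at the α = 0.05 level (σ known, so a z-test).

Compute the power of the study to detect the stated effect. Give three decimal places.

Noncentrality parameter: δ = d·√n = 0.18 × √258 = 2.8912
Two-sided α = 0.05 → critical value z_{0.025} = 1.960.
Power = Φ(δ − 1.960) + Φ(−δ − 1.960) = Φ(0.931) + Φ(-4.851) = 0.8241 + 0.0000 = 0.8241.

Power ≈ 0.824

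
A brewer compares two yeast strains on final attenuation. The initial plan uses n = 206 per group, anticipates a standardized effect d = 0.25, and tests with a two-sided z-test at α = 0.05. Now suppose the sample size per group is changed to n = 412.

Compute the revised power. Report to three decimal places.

Power ≈ 0.948

With n = 412 per group: δ = d·√(n/2) = 0.25 × √(412/2) = 3.5882. Critical value z_{0.025} = 1.960.
Revised power = Φ(δ − 1.960) + Φ(−δ − 1.960) = Φ(1.628) + Φ(-5.548) = 0.9483 + 0.0000 = 0.9483.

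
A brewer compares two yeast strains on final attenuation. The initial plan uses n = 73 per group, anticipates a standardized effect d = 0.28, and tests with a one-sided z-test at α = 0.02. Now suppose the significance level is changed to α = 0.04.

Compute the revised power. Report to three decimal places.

Power ≈ 0.476

δ = d·√(n/2) = 0.28 × √(73/2) = 1.6916 (unchanged). New critical value: z_{0.04} = 1.751.
Revised power = Φ(δ − 1.751) = Φ(-0.059) = 0.4765.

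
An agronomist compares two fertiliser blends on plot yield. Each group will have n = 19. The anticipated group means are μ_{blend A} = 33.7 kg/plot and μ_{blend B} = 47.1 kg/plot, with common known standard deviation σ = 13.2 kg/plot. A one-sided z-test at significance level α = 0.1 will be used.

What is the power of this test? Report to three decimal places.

Standardized effect: d = |μ_{blend A} − μ_{blend B}| / σ = |33.7 − 47.1| / 13.2 = 1.0152
Noncentrality parameter: δ = d·√(n/2) = 1.0152 × √(19/2) = 3.1289
One-sided α = 0.1 → critical value z_{0.1} = 1.282.
Power = Φ(δ − 1.282) = Φ(1.847) = 0.9677.

Power ≈ 0.968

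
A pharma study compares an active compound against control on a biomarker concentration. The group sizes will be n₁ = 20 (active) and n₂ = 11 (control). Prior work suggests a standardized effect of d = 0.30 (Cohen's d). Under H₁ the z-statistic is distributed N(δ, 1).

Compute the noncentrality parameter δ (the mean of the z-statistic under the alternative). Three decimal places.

The noncentrality parameter scales effect size by the design's sample-size factor: δ = d / √(1/n₁ + 1/n₂) = 0.30 / √(1/20 + 1/11) = 0.7992

δ ≈ 0.799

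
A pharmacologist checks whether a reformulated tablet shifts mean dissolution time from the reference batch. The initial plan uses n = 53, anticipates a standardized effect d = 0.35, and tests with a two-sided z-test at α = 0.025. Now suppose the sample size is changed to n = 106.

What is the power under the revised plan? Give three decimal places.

With n = 106: δ = d·√n = 0.35 × √106 = 3.6035. Critical value z_{0.0125} = 2.241.
Revised power = Φ(δ − 2.241) + Φ(−δ − 2.241) = Φ(1.362) + Φ(-5.845) = 0.9134 + 0.0000 = 0.9134.

Power ≈ 0.913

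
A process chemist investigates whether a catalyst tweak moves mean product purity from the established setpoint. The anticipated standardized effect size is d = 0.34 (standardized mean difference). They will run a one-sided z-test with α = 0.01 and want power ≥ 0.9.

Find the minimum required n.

n = 113

Set Φ(δ − 2.326) = 0.9; then δ − 2.326 = Φ⁻¹(0.9) = 1.282, giving δ = 3.608.
δ = d·√n ⇒ n = (δ/d)² = (3.608 / 0.34)² = 112.60.
Round up to the next whole unit.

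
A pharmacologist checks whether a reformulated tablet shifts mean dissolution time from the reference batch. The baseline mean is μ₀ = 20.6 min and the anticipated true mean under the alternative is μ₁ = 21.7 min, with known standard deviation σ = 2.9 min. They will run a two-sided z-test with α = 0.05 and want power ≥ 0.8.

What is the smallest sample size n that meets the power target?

Standardized effect: d = |μ₁ − μ₀| / σ = |21.7 − 20.6| / 2.9 = 0.3793
For power 0.8 need Φ(δ − z_{0.025}) = 0.8, so δ = z_{0.025} + z_{0.20} = 1.960 + 0.842 = 2.802.
(Ignoring the negligible lower-tail rejection probability gives the usual closed-form inversion.)
δ = d·√n ⇒ n = (δ/d)² = (2.802 / 0.3793)² = 54.55.
Rounding up, n = 55.

n = 55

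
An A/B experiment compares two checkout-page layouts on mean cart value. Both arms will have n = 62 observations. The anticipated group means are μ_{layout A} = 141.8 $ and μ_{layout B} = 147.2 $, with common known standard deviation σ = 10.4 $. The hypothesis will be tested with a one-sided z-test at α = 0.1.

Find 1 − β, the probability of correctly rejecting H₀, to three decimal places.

Standardized effect: d = |μ_{layout A} − μ_{layout B}| / σ = |141.8 − 147.2| / 10.4 = 0.5192
Noncentrality parameter: δ = d·√(n/2) = 0.5192 × √(62/2) = 2.8910
One-sided α = 0.1 → critical value z_{0.1} = 1.282.
Power = Φ(δ − 1.282) = Φ(1.609) = 0.9462.

Power ≈ 0.946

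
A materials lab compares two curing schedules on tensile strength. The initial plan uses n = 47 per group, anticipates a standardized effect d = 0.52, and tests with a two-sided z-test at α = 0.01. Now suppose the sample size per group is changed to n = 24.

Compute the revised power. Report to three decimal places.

Power ≈ 0.219

With n = 24 per group: δ = d·√(n/2) = 0.52 × √(24/2) = 1.8013. Critical value z_{0.005} = 2.576.
Revised power = Φ(δ − 2.576) + Φ(−δ − 2.576) = Φ(-0.774) + Φ(-4.377) = 0.2193 + 0.0000 = 0.2193.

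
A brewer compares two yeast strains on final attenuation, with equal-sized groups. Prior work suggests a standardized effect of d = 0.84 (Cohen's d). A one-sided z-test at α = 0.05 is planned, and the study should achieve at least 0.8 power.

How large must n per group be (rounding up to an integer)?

For power 0.8 need Φ(δ − z_{0.05}) = 0.8, so δ = z_{0.05} + z_{0.20} = 1.645 + 0.842 = 2.486.
δ = d·√(n/2) ⇒ n = 2(δ/d)² = 2 × (2.486 / 0.84)² = 17.52.
Round up to the next whole unit.

n = 18 per group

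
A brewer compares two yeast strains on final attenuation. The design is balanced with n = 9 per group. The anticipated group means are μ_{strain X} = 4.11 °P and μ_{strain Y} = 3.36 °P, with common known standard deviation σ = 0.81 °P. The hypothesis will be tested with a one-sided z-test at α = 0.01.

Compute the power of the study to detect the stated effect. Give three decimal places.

Standardized effect: d = |μ_{strain X} − μ_{strain Y}| / σ = |4.11 − 3.36| / 0.81 = 0.9259
Noncentrality parameter: δ = d·√(n/2) = 0.9259 × √(9/2) = 1.9642
One-sided α = 0.01 → critical value z_{0.01} = 2.326.
Power = P(Z > 2.326 − δ) = Φ(-0.362) = 0.3586.

Power ≈ 0.359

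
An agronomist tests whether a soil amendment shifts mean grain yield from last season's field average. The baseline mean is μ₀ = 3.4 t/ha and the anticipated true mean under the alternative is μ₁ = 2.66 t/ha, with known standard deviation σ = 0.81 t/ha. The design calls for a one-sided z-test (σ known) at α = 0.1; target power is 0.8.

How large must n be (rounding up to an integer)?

Standardized effect: d = |μ₁ − μ₀| / σ = |2.66 − 3.4| / 0.81 = 0.9136
Set Φ(δ − 1.282) = 0.8; then δ − 1.282 = Φ⁻¹(0.8) = 0.842, giving δ = 2.123.
δ = d·√n ⇒ n = (δ/d)² = (2.123 / 0.9136)² = 5.40.
Rounding up, n = 6.

n = 6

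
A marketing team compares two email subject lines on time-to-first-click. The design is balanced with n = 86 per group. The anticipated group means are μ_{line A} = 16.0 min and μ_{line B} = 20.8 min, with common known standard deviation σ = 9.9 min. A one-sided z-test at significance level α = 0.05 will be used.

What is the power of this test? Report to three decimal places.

Standardized effect: d = |μ_{line A} − μ_{line B}| / σ = |16.0 − 20.8| / 9.9 = 0.4848
Noncentrality parameter: δ = d·√(n/2) = 0.4848 × √(86/2) = 3.1794
Critical value for a one-sided test at α = 0.05: z_α = 1.645.
Power = P(Z > 1.645 − δ) = Φ(1.535) = 0.9375.

Power ≈ 0.938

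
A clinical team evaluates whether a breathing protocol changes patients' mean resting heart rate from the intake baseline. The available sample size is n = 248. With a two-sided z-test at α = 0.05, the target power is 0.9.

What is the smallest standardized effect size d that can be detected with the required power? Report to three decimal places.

d ≈ 0.206

Required noncentrality: δ = z_{0.025} + z_{0.10} = 1.960 + 1.282 = 3.242.
(The second rejection-region term Φ(−δ − z_{α/2}) is negligible and dropped.)
δ = d·√n ⇒ d = δ/√n = 3.242/√248 = 0.2058.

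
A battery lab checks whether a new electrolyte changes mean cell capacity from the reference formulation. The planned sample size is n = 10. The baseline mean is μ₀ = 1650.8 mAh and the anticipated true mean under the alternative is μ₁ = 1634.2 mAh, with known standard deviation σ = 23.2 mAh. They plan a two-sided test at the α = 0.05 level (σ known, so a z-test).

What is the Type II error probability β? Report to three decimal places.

Standardized effect: d = |μ₁ − μ₀| / σ = |1634.2 − 1650.8| / 23.2 = 0.7155
Noncentrality parameter: δ = d·√n = 0.7155 × √10 = 2.2627
Two-sided α = 0.05 → critical value z_{0.025} = 1.960.
Power = Φ(δ − 1.960) + Φ(−δ − 1.960) = Φ(0.303) + Φ(-4.223) = 0.6189 + 0.0000 = 0.6190.
Type II error: β = 1 − power = 1 − 0.6190 = 0.3810.

β ≈ 0.381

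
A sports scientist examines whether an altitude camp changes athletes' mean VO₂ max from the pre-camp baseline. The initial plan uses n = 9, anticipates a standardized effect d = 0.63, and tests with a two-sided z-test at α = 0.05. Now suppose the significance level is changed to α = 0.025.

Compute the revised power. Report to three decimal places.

δ = d·√n = 0.63 × √9 = 1.8900 (unchanged). New critical value: z_{0.0125} = 2.241.
Revised power = Φ(δ − 2.241) + Φ(−δ − 2.241) = Φ(-0.351) + Φ(-4.131) = 0.3626 + 0.0000 = 0.3627.

Power ≈ 0.363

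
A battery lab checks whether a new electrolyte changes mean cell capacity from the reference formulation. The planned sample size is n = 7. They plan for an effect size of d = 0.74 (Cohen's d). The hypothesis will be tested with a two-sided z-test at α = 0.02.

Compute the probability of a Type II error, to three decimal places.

Noncentrality parameter: δ = d·√n = 0.74 × √7 = 1.9579
Two-sided α = 0.02 → critical value z_{0.01} = 2.326.
Power = Φ(δ − 2.326) + Φ(−δ − 2.326) = Φ(-0.368) + Φ(-4.284) = 0.3563 + 0.0000 = 0.3563.
Type II error: β = 1 − power = 1 − 0.3563 = 0.6437.

β ≈ 0.644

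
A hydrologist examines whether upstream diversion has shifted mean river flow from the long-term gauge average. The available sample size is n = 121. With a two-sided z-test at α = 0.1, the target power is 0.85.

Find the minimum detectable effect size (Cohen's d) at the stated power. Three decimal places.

d ≈ 0.244

Need Φ(δ − 1.645) = 0.85, so δ = 1.645 + 1.036 = 2.681.
(The second rejection-region term Φ(−δ − z_{α/2}) is negligible and dropped.)
δ = d·√n ⇒ d = δ/√n = 2.681/√121 = 0.2438.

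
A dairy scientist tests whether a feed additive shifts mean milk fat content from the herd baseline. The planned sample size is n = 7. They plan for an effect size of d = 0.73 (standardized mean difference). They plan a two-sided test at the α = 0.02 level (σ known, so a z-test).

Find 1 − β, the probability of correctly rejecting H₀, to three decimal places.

Power ≈ 0.346

Noncentrality parameter: δ = d·√n = 0.73 × √7 = 1.9314
Critical value for a two-sided test at α = 0.02: z_{α/2} = 2.326.
Power = Φ(δ − 2.326) + Φ(−δ − 2.326) = Φ(-0.395) + Φ(-4.258) = 0.3464 + 0.0000 = 0.3465.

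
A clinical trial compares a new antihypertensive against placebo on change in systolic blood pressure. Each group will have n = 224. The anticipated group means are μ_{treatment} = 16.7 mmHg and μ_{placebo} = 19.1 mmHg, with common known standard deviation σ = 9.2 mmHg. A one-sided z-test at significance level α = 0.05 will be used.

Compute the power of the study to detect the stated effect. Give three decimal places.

Power ≈ 0.868

Standardized effect: d = |μ_{treatment} − μ_{placebo}| / σ = |16.7 − 19.1| / 9.2 = 0.2609
Noncentrality parameter: δ = d·√(n/2) = 0.2609 × √(224/2) = 2.7608
One-sided α = 0.05 → critical value z_{0.05} = 1.645.
Power = P(Z > 1.645 − δ) = Φ(1.116) = 0.8678.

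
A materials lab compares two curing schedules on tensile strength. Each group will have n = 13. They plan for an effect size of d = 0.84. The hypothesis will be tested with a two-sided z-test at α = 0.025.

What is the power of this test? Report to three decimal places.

Noncentrality parameter: δ = d·√(n/2) = 0.84 × √(13/2) = 2.1416
Two-sided α = 0.025 → critical value z_{0.0125} = 2.241.
Power = Φ(δ − 2.241) + Φ(−δ − 2.241) = Φ(-0.100) + Φ(-4.383) = 0.4602 + 0.0000 = 0.4603.

Power ≈ 0.460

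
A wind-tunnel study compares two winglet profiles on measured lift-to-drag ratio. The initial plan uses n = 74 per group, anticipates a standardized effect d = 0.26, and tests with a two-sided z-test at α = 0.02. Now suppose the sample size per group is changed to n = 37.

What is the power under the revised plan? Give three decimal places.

With n = 37 per group: δ = d·√(n/2) = 0.26 × √(37/2) = 1.1183. Critical value z_{0.01} = 2.326.
Revised power = Φ(δ − 2.326) + Φ(−δ − 2.326) = Φ(-1.208) + Φ(-3.445) = 0.1135 + 0.0003 = 0.1138.

Power ≈ 0.114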